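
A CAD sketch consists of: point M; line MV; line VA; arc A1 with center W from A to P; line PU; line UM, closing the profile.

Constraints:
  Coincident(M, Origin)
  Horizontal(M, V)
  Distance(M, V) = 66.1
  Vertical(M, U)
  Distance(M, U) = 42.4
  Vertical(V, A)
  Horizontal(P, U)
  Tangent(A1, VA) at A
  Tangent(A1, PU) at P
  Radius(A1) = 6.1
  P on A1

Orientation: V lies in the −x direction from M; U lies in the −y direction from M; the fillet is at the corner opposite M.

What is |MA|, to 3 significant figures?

75.4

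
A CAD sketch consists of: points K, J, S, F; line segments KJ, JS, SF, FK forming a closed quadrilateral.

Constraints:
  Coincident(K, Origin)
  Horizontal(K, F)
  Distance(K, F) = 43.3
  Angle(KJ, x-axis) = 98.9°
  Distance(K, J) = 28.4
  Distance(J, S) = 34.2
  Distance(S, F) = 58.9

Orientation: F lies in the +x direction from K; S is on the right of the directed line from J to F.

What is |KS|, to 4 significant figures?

16.03

Checks: |JS| = 34.20 ✓; |SF| = 58.90 ✓.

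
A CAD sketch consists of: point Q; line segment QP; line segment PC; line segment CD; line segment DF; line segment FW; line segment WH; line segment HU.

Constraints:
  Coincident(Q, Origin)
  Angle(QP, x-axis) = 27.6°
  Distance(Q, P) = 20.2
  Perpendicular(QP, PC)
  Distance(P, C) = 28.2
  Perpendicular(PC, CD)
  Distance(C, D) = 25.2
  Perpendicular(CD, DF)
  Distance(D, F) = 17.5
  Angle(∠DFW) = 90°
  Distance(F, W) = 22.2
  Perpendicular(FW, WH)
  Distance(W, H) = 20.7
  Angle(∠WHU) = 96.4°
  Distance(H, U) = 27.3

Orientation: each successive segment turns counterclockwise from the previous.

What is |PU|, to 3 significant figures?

45.8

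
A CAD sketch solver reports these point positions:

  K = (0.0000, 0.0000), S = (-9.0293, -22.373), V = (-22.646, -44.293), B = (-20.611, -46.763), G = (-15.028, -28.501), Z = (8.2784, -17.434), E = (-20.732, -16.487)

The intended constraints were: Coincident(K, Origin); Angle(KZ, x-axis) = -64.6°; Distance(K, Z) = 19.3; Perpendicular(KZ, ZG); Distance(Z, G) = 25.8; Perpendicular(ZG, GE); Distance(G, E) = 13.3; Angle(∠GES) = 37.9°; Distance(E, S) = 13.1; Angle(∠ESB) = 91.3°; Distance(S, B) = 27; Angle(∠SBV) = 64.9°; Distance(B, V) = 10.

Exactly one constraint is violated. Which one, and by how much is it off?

Distance(B, V) = 10 — off by 6.80.

K = (0.00, 0.00) ✓; KZ at -64.60° ✓; |KZ| = 19.30 ✓; ∠(KZ, ZG) = 90.00° ✓; |ZG| = 25.80 ✓; ∠(ZG, GE) = 90.00° ✓; |GE| = 13.30 ✓; ∠GES = 37.90° ✓; |ES| = 13.10 ✓; ∠ESB = 91.30° ✓; |SB| = 27.00 ✓; ∠SBV = 64.89° ✓; |BV| = 3.200 ✗.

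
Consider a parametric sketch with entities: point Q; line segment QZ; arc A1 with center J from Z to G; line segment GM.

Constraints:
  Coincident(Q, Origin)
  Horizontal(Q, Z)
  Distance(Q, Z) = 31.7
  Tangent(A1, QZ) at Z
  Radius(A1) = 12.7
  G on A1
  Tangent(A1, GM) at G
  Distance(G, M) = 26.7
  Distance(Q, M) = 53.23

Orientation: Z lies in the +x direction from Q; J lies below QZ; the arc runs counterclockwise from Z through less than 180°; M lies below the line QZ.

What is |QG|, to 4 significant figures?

27.45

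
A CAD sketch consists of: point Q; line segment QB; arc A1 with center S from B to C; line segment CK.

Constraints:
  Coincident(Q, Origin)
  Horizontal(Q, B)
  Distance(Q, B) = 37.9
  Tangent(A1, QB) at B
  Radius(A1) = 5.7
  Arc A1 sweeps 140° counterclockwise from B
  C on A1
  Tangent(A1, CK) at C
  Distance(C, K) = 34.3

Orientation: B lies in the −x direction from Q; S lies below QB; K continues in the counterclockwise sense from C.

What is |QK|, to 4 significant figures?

35.57

On A1, B sits at bearing 90° from S; a 140° counterclockwise sweep puts C at bearing 230°, so C = S + 5.7·(cos 230°, sin 230°) = (-41.56, -10.07). The tangent condition forces SC to be normal to CK, so CK runs along (−sin 230°, cos 230°); with |CK| = 34.3, K = (-15.29, -32.11). Then |QK| = |K − Q| = 35.57.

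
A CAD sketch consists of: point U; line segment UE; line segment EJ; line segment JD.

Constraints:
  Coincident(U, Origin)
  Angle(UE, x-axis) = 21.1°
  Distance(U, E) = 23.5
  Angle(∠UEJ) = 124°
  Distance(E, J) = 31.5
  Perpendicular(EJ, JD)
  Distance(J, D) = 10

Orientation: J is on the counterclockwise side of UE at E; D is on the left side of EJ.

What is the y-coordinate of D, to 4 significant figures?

41.40

U is at the origin; UE runs at 21.1° with length 23.5, so E = 23.5·(cos 21.1°, sin 21.1°) = (21.92, 8.460). ∠UEJ = 124.0°, so EJ runs at 21.1° + (180° − 124.0°) = 77.10° from the x-axis; with |EJ| = 31.5, J = E + 31.5·(cos 77.10°, sin 77.10°) = (28.96, 39.16). The perpendicularity gives JD at right angles to EJ; with |JD| = 10.0 on the left of EJ, D = J + 10.0·(-0.9748, 0.2233) = (19.21, 41.40). So D.y = 41.40.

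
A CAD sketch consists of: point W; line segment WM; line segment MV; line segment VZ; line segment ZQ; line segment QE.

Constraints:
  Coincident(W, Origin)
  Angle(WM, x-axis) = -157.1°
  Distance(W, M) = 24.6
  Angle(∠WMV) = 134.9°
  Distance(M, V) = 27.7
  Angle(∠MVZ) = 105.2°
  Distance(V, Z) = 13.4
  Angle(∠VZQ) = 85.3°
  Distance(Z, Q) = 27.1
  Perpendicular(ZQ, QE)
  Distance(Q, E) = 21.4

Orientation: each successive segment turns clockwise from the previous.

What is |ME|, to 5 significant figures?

3.2413

W is at the origin; WM runs at -157.1° with length 24.6, so M = (-22.661, -9.5724). ∠WMV = 134.9° gives MV at 157.80° from the x-axis; with |MV| = 27.7, V = (-48.308, 0.89374). ∠MVZ = 105.2° gives VZ at 83.000° from the x-axis; with |VZ| = 13.4, Z = (-46.675, 14.194). ∠VZQ = 85.3° gives ZQ at -11.700° from the x-axis; with |ZQ| = 27.1, Q = (-20.138, 8.6983). ZQ is perpendicular to QE, so QE runs at -101.70°; with |QE| = 21.4, E = (-24.477, -12.257). Then |ME| = |E − M| = 3.2413.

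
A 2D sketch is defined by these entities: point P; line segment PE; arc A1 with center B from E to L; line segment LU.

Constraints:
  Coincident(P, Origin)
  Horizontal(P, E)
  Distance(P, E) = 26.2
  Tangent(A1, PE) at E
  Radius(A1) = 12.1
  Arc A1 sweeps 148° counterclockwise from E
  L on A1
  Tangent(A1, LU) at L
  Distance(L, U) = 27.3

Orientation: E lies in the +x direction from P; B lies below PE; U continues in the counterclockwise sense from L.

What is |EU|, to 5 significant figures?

40.454

P is at the origin; PE is horizontal with |PE| = 26.2 and E on the +x side, so E = (26.200, 0.0000). The tangent condition forces BE to be normal to PE, so B = E + (0, -12.1) = (26.200, -12.100). On A1, E sits at bearing 90° from B; a 148° counterclockwise sweep puts L at bearing 238°, so L = B + 12.1·(cos 238°, sin 238°) = (19.788, -22.361). The tangent condition forces BL to be normal to LU, so LU runs along (−sin 238°, cos 238°); with |LU| = 27.3, U = (42.940, -36.828). Then |EU| = |U − E| = 40.454.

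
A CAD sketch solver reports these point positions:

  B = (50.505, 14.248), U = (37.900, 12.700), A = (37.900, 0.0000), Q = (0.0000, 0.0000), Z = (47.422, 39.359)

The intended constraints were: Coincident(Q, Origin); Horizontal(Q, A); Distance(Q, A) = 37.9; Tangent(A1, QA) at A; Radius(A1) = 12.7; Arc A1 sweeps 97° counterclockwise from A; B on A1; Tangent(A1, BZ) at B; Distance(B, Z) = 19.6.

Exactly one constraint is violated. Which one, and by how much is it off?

Distance(B, Z) = 19.6 — off by 5.70.

Q = (0.00, 0.00) ✓; Q.y = 0.00, A.y = 0.00 ✓; |QA| = 37.90 ✓; ∠(UA, AQ) = 90.00° ✓; |UA| = 12.70 ✓; bearing(U→B) − bearing(U→A) = 97.00° ✓; |UB| = 12.70 ✓; ∠(UB, BZ) = 90.00° ✓; |BZ| = 25.30 ✗.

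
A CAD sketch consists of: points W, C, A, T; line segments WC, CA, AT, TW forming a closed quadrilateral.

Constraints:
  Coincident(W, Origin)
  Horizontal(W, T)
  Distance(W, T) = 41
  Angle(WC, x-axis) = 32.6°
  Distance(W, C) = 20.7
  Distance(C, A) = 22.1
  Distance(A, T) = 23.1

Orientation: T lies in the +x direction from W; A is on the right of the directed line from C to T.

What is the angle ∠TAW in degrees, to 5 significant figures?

124.75°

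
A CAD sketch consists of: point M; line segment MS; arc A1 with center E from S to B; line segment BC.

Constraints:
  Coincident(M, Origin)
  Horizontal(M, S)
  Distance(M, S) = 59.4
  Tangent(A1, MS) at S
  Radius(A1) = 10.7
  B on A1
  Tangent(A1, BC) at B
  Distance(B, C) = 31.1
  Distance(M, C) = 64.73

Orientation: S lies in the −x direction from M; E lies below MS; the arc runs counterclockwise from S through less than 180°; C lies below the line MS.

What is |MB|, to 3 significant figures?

70.1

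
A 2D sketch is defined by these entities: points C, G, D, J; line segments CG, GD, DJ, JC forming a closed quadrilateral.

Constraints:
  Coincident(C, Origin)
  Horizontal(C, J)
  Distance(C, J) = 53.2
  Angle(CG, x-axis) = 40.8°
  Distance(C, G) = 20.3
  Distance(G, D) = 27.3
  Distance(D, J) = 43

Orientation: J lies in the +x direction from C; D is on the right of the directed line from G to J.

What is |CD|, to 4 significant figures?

18.68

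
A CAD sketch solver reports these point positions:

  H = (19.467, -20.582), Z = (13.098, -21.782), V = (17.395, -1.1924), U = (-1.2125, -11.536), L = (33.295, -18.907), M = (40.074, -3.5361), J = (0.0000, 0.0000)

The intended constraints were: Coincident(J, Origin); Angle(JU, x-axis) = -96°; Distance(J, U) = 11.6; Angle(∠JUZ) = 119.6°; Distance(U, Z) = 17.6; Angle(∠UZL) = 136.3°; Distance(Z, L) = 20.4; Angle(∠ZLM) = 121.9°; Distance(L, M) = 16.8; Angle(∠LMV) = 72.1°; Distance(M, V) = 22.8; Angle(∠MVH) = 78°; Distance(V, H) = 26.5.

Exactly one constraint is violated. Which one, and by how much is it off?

Distance(V, H) = 26.5 — off by 7.00.

J = (0.00, 0.00) ✓; JU at -96.00° ✓; |JU| = 11.60 ✓; ∠JUZ = 119.6° ✓; |UZ| = 17.60 ✓; ∠UZL = 136.3° ✓; |ZL| = 20.40 ✓; ∠ZLM = 121.9° ✓; |LM| = 16.80 ✓; ∠LMV = 72.10° ✓; |MV| = 22.80 ✓; ∠MVH = 78.00° ✓; |VH| = 19.50 ✗.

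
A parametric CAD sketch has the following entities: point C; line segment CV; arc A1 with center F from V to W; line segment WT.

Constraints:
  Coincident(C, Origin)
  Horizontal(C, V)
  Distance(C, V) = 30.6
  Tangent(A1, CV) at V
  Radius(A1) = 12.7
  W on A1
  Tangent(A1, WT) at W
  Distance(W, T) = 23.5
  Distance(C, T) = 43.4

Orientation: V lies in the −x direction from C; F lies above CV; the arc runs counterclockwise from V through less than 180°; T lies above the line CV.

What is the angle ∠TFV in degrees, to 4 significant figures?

159.8°

Checks: ∠(FV, VC) = 90.00° ✓; |FW| = 12.70 ✓; ∠(FW, WT) = 90.00° ✓; |WT| = 23.50 ✓; |CT| = 43.40 ✓.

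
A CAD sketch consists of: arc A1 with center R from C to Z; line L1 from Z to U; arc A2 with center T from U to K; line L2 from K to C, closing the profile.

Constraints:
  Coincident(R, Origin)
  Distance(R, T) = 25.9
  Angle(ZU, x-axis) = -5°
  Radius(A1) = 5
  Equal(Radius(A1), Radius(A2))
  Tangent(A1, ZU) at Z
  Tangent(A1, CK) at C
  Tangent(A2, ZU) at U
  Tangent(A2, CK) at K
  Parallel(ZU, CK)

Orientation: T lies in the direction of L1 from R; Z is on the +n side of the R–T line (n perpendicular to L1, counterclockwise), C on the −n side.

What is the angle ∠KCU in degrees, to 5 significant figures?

21.112°

The slot axis is L1's direction at -5.0°, so u = (cos -5.0°, sin -5.0°) = (0.99619, -0.087156) and n = (−sin -5.0°, cos -5.0°) = (0.087156, 0.99619). R is at the origin and T lies 25.9 along u from R, so T = 25.9·u = (25.801, -2.2573). Tangency of A1 to both parallel lines with radius 5.0 puts Z and C at R ± 5.0·n: Z = (0.43578, 4.9810), C = (-0.43578, -4.9810). Equal radii place U and K the same way about T: U = T + 5.0·n = (26.237, 2.7236), K = T − 5.0·n = (25.366, -7.2383). Then cos ∠KCU = CK·CU / (|CK||CU|), giving 21.112°.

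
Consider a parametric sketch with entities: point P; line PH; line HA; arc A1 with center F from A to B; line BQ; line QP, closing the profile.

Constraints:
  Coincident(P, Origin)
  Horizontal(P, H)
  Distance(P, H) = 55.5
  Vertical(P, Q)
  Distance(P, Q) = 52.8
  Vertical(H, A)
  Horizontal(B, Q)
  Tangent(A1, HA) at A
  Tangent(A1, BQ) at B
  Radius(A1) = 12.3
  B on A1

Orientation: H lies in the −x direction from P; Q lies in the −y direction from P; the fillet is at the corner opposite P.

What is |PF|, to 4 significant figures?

59.22

P is at the origin; P and H share the same y with |PH| = 55.5 and H on the −x side, so H = (-55.50, 0.000). PQ is vertical with |PQ| = 52.8 and Q on the −y side, so Q = (0.000, -52.80). The virtual corner opposite P is at (-55.50, -52.80). Since A1 is tangent to HA there, FA ⟂ HA and since A1 is tangent to BQ there, FB ⟂ BQ, with radius 12.3, so the center F sits 12.3 in from both sides at F = (-43.20, -40.50). Then |PF| = |F − P| = 59.22.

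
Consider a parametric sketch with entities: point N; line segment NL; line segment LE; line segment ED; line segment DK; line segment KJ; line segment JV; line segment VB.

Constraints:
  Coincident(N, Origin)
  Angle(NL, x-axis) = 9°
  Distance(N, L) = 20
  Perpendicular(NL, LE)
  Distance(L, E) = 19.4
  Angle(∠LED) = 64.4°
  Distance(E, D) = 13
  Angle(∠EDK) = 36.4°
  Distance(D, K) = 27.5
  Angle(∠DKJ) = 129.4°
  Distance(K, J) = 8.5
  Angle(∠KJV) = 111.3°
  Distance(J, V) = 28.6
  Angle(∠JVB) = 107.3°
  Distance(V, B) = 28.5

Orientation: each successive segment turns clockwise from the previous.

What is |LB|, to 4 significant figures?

43.54

∠KJV = 111.3° gives JV at -99.50° from the x-axis; with |JV| = 28.6, V = (38.79, -35.56). ∠JVB = 107.3° gives VB at -172.2° from the x-axis; with |VB| = 28.5, B = (10.55, -39.43). Then |LB| = |B − L| = 43.54.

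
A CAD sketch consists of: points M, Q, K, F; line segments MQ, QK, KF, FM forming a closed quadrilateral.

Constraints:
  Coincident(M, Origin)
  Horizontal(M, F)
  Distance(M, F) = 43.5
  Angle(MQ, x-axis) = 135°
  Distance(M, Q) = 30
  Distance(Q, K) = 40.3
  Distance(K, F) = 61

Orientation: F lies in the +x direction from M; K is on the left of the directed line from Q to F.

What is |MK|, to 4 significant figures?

49.94

Checks: |QK| = 40.30 ✓; |KF| = 61.00 ✓.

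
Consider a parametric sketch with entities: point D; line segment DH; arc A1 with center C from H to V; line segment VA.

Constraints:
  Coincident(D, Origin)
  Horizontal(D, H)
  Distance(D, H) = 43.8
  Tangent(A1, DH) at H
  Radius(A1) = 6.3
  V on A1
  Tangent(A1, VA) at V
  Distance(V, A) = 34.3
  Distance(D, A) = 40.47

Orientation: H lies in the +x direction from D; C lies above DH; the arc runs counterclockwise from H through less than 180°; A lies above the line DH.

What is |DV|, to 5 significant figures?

49.227

D is at the origin; DH is horizontal with |DH| = 43.8 and H on the +x side, so H = (43.800, 0.0000). Tangency of A1 to DH means the radius CH is perpendicular to DH, so C = H + (0, 6.3) = (43.800, 6.3000). Since CV ⟂ VA (tangency), |CA| = √(6.3² + 34.3²) = 34.874 regardless of where V sits on A1. So A lies on both circle(D, 40.47) and circle(C, 34.874); the above-DH intersection is A = (22.310, 33.765). V is the foot of the tangent from A: V = (47.979, 11.015).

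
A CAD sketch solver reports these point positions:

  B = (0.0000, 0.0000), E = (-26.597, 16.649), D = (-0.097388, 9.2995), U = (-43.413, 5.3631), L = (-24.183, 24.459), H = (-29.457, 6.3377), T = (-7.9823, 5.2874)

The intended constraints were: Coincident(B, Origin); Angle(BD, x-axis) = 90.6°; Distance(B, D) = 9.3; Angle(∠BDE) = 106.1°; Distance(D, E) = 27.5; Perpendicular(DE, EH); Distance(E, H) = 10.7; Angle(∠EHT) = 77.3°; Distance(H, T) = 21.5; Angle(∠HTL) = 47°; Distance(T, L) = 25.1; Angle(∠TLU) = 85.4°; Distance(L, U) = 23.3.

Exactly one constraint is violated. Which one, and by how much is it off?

Distance(L, U) = 23.3 — off by 3.80.

B = (0.00, 0.00) ✓; BD at 90.60° ✓; |BD| = 9.300 ✓; ∠BDE = 106.1° ✓; |DE| = 27.50 ✓; ∠(DE, EH) = 90.00° ✓; |EH| = 10.70 ✓; ∠EHT = 77.30° ✓; |HT| = 21.50 ✓; ∠HTL = 47.00° ✓; |TL| = 25.10 ✓; ∠TLU = 85.40° ✓; |LU| = 27.10 ✗.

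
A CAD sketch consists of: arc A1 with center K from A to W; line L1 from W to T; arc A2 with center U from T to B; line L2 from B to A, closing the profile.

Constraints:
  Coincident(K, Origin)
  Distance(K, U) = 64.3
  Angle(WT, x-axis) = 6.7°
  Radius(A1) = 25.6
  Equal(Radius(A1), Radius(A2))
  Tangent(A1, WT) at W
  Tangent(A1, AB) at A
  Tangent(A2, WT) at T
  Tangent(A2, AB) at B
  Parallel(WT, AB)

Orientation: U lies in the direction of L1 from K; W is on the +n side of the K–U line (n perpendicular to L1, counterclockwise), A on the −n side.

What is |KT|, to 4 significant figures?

69.21

The slot axis is L1's direction at 6.7°, so u = (cos 6.7°, sin 6.7°) = (0.9932, 0.1167) and n = (−sin 6.7°, cos 6.7°) = (-0.1167, 0.9932). K is at the origin and U lies 64.3 along u from K, so U = 64.3·u = (63.86, 7.502). Tangency of A1 to both parallel lines with radius 25.6 puts W and A at K ± 25.6·n: W = (-2.987, 25.43), A = (2.987, -25.43). Equal radii place T and B the same way about U: T = U + 25.6·n = (60.87, 32.93), B = U − 25.6·n = (66.85, -17.92). Then |KT| = |T − K| = 69.21.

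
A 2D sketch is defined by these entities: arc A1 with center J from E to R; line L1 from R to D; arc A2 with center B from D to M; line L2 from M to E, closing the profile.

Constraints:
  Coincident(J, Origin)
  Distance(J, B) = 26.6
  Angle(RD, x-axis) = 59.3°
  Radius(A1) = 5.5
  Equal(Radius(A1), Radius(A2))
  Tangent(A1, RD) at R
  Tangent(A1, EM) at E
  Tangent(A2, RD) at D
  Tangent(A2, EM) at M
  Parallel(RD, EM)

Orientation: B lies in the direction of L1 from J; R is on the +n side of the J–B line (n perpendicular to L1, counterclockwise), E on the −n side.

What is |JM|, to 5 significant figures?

27.163

Tangency of A1 to both parallel lines with radius 5.5 puts R and E at J ± 5.5·n: R = (-4.7292, 2.8080), E = (4.7292, -2.8080). Equal radii place D and M the same way about B: D = B + 5.5·n = (8.8513, 25.680), M = B − 5.5·n = (18.310, 20.064). Then |JM| = |M − J| = 27.163.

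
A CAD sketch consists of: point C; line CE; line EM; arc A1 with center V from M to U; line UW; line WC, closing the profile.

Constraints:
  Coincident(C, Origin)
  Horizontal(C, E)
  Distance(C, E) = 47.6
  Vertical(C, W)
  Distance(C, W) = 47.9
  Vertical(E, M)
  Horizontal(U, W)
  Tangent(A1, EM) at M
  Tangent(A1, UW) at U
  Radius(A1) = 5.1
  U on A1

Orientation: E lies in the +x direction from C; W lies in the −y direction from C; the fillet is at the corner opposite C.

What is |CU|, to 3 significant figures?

64.0

C is at the origin; C and E share the same y with |CE| = 47.6 and E on the +x side, so E = (47.6, 0.00). C and W share the same x with |CW| = 47.9 and W on the −y side, so W = (0.00, -47.9). The virtual corner opposite C is at (47.6, -47.9). A1 meets EM tangentially, so VM is at right angles to EM and the tangent condition forces VU to be normal to UW, with radius 5.1, so the center V sits 5.1 in from both sides at V = (42.5, -42.8). That places the tangent points at M = (47.6, -42.8) on EM and U = (42.5, -47.9) on UW. Then |CU| = |U − C| = 64.0.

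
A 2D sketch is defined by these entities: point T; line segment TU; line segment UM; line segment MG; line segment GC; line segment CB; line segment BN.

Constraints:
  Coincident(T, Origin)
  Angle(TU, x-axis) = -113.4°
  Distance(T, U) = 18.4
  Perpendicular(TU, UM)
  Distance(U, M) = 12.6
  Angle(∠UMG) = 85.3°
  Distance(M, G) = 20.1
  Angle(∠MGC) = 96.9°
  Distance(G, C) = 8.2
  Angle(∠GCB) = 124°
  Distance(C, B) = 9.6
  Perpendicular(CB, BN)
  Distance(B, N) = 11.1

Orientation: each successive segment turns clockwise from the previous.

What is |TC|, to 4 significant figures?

3.377

T is at the origin; TU runs at -113.4° with length 18.4, so U = (-7.308, -16.89). The perpendicularity gives UM at right angles to TU, so UM runs at 156.6°; with |UM| = 12.6, M = (-18.87, -11.88). ∠UMG = 85.3° gives MG at 61.90° from the x-axis; with |MG| = 20.1, G = (-9.404, 5.848). ∠MGC = 96.9° gives GC at -21.20° from the x-axis; with |GC| = 8.2, C = (-1.759, 2.883). Then |TC| = |C − T| = 3.377.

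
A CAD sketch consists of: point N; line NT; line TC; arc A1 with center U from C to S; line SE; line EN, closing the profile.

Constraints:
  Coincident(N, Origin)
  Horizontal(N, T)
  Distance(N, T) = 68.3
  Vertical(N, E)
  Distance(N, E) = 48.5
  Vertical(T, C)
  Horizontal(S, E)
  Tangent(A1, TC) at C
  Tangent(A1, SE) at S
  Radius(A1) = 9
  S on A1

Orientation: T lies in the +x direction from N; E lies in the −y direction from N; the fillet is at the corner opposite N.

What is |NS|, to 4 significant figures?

76.61

The virtual corner opposite N is at (68.30, -48.50). Tangency of A1 to TC means the radius UC is perpendicular to TC and the tangent condition forces US to be normal to SE, with radius 9.0, so the center U sits 9.0 in from both sides at U = (59.30, -39.50). That places the tangent points at C = (68.30, -39.50) on TC and S = (59.30, -48.50) on SE. Then |NS| = |S − N| = 76.61.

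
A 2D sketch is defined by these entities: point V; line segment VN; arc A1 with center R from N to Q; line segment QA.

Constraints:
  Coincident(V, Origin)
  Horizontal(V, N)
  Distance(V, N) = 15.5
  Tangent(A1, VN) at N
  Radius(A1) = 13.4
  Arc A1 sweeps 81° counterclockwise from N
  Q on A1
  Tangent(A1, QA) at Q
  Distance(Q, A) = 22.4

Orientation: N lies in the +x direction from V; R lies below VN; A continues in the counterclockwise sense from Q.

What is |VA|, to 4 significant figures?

33.45

V is at the origin; VN is horizontal with |VN| = 15.5 and N on the +x side, so N = (15.50, 0.000). Since A1 is tangent to VN there, RN ⟂ VN, so R = N + (0, -13.4) = (15.50, -13.40). On A1, N sits at bearing 90° from R; an 81° counterclockwise sweep puts Q at bearing 171°, so Q = R + 13.4·(cos 171°, sin 171°) = (2.265, -11.30). Tangency of A1 to QA means the radius RQ is perpendicular to QA, so QA runs along (−sin 171°, cos 171°); with |QA| = 22.4, A = (-1.239, -33.43). Then |VA| = |A − V| = 33.45.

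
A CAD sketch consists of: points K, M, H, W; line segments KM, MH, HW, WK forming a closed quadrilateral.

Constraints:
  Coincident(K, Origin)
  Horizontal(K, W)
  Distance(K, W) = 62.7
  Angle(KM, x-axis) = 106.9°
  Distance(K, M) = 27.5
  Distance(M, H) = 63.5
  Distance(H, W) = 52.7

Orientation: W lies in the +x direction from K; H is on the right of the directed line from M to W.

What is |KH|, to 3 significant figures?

36.6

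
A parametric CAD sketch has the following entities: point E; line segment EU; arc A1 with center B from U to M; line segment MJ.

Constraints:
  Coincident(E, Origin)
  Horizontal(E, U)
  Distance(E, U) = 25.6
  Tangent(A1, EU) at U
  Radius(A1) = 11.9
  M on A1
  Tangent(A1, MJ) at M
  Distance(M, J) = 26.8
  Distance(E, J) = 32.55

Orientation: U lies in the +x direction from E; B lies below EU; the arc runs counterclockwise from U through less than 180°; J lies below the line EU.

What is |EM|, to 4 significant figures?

16.36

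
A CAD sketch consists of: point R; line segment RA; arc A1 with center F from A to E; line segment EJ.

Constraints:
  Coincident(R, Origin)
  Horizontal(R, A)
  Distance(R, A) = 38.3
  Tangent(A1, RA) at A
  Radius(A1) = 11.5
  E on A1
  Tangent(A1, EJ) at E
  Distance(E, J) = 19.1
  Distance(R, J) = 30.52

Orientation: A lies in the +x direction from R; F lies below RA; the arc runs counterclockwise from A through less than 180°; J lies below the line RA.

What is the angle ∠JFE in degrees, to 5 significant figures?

58.948°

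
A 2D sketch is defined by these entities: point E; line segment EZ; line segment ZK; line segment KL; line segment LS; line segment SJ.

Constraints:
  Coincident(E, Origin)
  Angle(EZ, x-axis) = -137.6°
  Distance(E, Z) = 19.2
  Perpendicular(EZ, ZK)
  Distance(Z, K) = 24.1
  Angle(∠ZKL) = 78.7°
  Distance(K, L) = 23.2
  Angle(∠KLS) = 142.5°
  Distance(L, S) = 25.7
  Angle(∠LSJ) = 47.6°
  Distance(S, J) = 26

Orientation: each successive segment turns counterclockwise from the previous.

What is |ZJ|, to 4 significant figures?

13.71

E is at the origin; EZ runs at -137.6° with length 19.2, so Z = (-14.18, -12.95). EZ is perpendicular to ZK, so ZK runs at -47.60°; with |ZK| = 24.1, K = (2.072, -30.74). ∠ZKL = 78.7° gives KL at 53.70° from the x-axis; with |KL| = 23.2, L = (15.81, -12.05). ∠KLS = 142.5° gives LS at 91.20° from the x-axis; with |LS| = 25.7, S = (15.27, 13.65). ∠LSJ = 47.6° gives SJ at -136.4° from the x-axis; with |SJ| = 26.0, J = (-3.560, -4.282). Then |ZJ| = |J − Z| = 13.71.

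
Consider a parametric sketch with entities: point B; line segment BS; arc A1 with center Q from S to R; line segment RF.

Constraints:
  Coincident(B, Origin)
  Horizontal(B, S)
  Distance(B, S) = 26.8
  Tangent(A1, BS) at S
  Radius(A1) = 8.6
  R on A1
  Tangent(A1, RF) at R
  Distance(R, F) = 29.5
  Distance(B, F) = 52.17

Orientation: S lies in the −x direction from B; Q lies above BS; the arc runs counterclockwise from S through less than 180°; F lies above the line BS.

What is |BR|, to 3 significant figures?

23.7

B is at the origin; B and S share the same y with |BS| = 26.8 and S on the −x side, so S = (-26.8, 0.00). The tangent condition forces QS to be normal to BS, so Q = S + (0, 8.6) = (-26.8, 8.60). Since QR ⟂ RF (tangency), |QF| = √(8.6² + 29.5²) = 30.7 regardless of where R sits on A1. So F lies on both circle(B, 52.17) and circle(Q, 30.7); the above-BS intersection is F = (-35.7, 38.0). R is the foot of the tangent from F: R = (-19.6, 13.3).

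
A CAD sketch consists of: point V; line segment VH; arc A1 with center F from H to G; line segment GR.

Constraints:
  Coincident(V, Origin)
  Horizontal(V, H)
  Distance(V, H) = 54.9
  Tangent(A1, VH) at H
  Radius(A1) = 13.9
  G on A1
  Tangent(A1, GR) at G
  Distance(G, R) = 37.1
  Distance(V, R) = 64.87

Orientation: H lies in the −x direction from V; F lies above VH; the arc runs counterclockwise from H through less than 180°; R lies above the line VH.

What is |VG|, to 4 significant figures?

43.22

V is at the origin; V and H share the same y with |VH| = 54.9 and H on the −x side, so H = (-54.90, 0.000). Tangency of A1 to VH means the radius FH is perpendicular to VH, so F = H + (0, 13.9) = (-54.90, 13.90). Since FG ⟂ GR (tangency), |FR| = √(13.9² + 37.1²) = 39.62 regardless of where G sits on A1. So R lies on both circle(V, 64.87) and circle(F, 39.62); the above-VH intersection is R = (-40.39, 50.76). G is the foot of the tangent from R: G = (-41.00, 13.67).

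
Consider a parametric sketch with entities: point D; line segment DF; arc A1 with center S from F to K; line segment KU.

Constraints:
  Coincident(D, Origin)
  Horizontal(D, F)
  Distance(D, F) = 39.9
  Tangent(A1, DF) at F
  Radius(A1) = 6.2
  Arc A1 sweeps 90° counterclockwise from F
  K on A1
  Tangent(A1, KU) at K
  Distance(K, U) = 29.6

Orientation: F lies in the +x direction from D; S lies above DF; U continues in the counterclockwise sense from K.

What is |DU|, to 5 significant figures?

58.368

D is at the origin; D and F share the same y with |DF| = 39.9 and F on the +x side, so F = (39.900, 0.0000). Tangency of A1 to DF means the radius SF is perpendicular to DF, so S = F + (0, 6.2) = (39.900, 6.2000). On A1, F sits at bearing -90° from S; a 90° counterclockwise sweep puts K at bearing 0°, so K = S + 6.2·(cos 0°, sin 0°) = (46.100, 6.2000). Tangency of A1 to KU means the radius SK is perpendicular to KU, so KU runs along (−sin 0°, cos 0°); with |KU| = 29.6, U = (46.100, 35.800). Then |DU| = |U − D| = 58.368.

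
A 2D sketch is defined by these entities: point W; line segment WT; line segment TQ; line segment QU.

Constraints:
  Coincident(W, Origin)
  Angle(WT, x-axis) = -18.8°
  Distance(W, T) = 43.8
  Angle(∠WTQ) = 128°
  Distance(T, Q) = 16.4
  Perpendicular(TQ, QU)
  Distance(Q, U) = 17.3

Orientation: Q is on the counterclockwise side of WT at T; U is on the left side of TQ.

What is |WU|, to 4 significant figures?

46.66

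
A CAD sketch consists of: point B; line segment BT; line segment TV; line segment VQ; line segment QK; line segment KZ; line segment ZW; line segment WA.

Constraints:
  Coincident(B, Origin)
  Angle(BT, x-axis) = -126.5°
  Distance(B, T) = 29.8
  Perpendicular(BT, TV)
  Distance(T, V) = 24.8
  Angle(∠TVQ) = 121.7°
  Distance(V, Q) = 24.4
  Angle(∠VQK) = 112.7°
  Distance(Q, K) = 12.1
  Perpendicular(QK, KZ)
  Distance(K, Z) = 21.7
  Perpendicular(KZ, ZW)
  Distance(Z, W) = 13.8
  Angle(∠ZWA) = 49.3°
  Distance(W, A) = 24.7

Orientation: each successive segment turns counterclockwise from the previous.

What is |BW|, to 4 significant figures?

31.16

B is at the origin; BT runs at -126.5° with length 29.8, so T = (-17.73, -23.95). BT is perpendicular to TV, so TV runs at -36.50°; with |TV| = 24.8, V = (2.210, -38.71). ∠TVQ = 121.7° gives VQ at 21.80° from the x-axis; with |VQ| = 24.4, Q = (24.86, -29.65). ∠VQK = 112.7° gives QK at 89.10° from the x-axis; with |QK| = 12.1, K = (25.06, -17.55). QK is perpendicular to KZ, so KZ runs at 179.1°; with |KZ| = 21.7, Z = (3.358, -17.21). KZ ⟂ ZW, so ZW runs at -90.90°; with |ZW| = 13.8, W = (3.141, -31.00). Then |BW| = |W − B| = 31.16.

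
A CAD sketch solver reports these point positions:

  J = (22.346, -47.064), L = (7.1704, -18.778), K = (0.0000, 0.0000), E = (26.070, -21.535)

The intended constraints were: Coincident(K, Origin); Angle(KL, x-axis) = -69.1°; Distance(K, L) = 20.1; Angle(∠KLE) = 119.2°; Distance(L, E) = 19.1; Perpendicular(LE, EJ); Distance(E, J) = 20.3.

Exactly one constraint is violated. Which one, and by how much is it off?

Distance(E, J) = 20.3 — off by 5.50.

K = (0.00, 0.00) ✓; KL at -69.10° ✓; |KL| = 20.10 ✓; ∠KLE = 119.2° ✓; |LE| = 19.10 ✓; ∠(LE, EJ) = 90.00° ✓; |EJ| = 25.80 ✗.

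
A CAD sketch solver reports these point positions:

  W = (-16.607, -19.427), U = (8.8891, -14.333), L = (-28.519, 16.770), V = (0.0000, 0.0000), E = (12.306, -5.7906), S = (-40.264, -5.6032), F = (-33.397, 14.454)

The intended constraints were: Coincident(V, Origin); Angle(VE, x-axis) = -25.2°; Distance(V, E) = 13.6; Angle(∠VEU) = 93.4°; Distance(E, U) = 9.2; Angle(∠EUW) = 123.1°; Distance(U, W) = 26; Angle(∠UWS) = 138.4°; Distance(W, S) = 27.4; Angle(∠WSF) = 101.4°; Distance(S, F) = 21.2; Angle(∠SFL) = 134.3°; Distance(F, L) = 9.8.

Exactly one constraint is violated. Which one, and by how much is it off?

Distance(F, L) = 9.8 — off by 4.40.

V = (0.00, 0.00) ✓; VE at -25.20° ✓; |VE| = 13.60 ✓; ∠VEU = 93.40° ✓; |EU| = 9.200 ✓; ∠EUW = 123.1° ✓; |UW| = 26.00 ✓; ∠UWS = 138.4° ✓; |WS| = 27.40 ✓; ∠WSF = 101.4° ✓; |SF| = 21.20 ✓; ∠SFL = 134.3° ✓; |FL| = 5.400 ✗.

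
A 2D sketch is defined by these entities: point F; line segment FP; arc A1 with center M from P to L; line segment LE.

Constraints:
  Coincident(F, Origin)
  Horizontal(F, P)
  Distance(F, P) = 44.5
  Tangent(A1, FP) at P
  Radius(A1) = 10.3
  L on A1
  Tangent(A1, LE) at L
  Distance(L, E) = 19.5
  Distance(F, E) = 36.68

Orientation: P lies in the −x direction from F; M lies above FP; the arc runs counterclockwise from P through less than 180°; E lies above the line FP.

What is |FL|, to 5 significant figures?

35.566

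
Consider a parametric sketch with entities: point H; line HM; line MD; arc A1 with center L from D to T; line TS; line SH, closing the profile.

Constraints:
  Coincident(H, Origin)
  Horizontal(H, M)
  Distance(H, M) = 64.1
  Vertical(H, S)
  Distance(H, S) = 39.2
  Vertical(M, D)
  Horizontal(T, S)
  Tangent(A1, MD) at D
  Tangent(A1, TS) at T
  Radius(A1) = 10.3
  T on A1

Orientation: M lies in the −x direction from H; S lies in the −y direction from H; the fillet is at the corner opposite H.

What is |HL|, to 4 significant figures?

61.07

H is at the origin; H and M share the same y with |HM| = 64.1 and M on the −x side, so M = (-64.10, 0.000). HS is vertical with |HS| = 39.2 and S on the −y side, so S = (0.000, -39.20). The virtual corner opposite H is at (-64.10, -39.20). A1 meets MD tangentially, so LD is at right angles to MD and A1 meets TS tangentially, so LT is at right angles to TS, with radius 10.3, so the center L sits 10.3 in from both sides at L = (-53.80, -28.90). Then |HL| = |L − H| = 61.07.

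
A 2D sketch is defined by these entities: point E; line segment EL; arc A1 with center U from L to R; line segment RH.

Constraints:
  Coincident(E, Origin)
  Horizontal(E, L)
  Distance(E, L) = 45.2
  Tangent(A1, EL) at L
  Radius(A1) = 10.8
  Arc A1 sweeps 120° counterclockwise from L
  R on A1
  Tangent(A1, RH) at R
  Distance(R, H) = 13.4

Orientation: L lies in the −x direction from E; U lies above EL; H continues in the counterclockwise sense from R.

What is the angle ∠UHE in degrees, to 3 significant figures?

65.7°

E is at the origin; EL is horizontal with |EL| = 45.2 and L on the −x side, so L = (-45.2, 0.00). Tangency of A1 to EL means the radius UL is perpendicular to EL, so U = L + (0, 10.8) = (-45.2, 10.8). On A1, L sits at bearing -90° from U; a 120° counterclockwise sweep puts R at bearing 30°, so R = U + 10.8·(cos 30°, sin 30°) = (-35.8, 16.2). A1 meets RH tangentially, so UR is at right angles to RH, so RH runs along (−sin 30°, cos 30°); with |RH| = 13.4, H = (-42.5, 27.8). Then cos ∠UHE = HU·HE / (|HU||HE|), giving 65.7°.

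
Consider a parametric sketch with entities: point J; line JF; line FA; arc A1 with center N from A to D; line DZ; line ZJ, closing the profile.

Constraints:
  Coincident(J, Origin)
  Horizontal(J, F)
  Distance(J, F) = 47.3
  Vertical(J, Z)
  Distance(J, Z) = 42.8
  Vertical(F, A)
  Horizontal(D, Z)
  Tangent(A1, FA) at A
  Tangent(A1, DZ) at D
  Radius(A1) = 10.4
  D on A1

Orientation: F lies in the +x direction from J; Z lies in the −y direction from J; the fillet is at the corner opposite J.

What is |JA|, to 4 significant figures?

57.33

The virtual corner opposite J is at (47.30, -42.80). Tangency of A1 to FA means the radius NA is perpendicular to FA and A1 meets DZ tangentially, so ND is at right angles to DZ, with radius 10.4, so the center N sits 10.4 in from both sides at N = (36.90, -32.40). That places the tangent points at A = (47.30, -32.40) on FA and D = (36.90, -42.80) on DZ. Then |JA| = |A − J| = 57.33.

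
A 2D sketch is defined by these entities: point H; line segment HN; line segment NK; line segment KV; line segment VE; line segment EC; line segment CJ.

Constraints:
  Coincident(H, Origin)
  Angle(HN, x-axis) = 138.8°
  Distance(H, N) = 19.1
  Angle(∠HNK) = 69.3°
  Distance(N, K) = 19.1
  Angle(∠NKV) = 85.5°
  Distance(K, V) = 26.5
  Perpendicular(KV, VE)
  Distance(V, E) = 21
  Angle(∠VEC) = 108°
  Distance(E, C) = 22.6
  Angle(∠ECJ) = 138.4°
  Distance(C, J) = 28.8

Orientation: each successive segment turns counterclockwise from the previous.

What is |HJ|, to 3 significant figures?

40.5

H is at the origin; HN runs at 138.8° with length 19.1, so N = (-14.4, 12.6). ∠HNK = 69.3° gives NK at -110° from the x-axis; with |NK| = 19.1, K = (-21.1, -5.31). ∠NKV = 85.5° gives KV at -16.0° from the x-axis; with |KV| = 26.5, V = (4.41, -12.6). The perpendicularity gives VE at right angles to KV, so VE runs at 74.0°; with |VE| = 21.0, E = (10.2, 7.57). ∠VEC = 108.0° gives EC at 146° from the x-axis; with |EC| = 22.6, C = (-8.53, 20.2). ∠ECJ = 138.4° gives CJ at -172° from the x-axis; with |CJ| = 28.8, J = (-37.1, 16.4). Then |HJ| = |J − H| = 40.5.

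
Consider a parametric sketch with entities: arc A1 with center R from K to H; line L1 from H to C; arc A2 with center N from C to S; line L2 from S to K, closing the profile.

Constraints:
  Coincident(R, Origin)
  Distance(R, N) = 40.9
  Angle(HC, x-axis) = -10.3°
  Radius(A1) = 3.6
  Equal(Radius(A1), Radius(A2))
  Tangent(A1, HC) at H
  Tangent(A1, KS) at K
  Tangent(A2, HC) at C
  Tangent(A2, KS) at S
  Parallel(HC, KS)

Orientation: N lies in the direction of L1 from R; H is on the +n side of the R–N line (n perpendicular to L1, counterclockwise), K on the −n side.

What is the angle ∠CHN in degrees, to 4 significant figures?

5.030°

The slot axis is L1's direction at -10.3°, so u = (cos -10.3°, sin -10.3°) = (0.9839, -0.1788) and n = (−sin -10.3°, cos -10.3°) = (0.1788, 0.9839). R is at the origin and N lies 40.9 along u from R, so N = 40.9·u = (40.24, -7.313). Tangency of A1 to both parallel lines with radius 3.6 puts H and K at R ± 3.6·n: H = (0.6437, 3.542), K = (-0.6437, -3.542). Equal radii place C and S the same way about N: C = N + 3.6·n = (40.88, -3.771), S = N − 3.6·n = (39.60, -10.85). Then cos ∠CHN = HC·HN / (|HC||HN|), giving 5.030°.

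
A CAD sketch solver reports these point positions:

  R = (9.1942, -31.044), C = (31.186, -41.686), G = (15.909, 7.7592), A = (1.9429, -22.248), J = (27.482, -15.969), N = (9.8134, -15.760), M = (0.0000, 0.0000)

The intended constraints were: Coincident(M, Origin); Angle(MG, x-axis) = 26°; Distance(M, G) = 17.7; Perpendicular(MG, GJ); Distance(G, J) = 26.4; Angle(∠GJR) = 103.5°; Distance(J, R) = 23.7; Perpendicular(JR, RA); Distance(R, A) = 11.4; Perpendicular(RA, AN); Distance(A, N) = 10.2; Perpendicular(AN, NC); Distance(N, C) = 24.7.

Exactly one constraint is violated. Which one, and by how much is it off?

Distance(N, C) = 24.7 — off by 8.90.

M = (0.00, 0.00) ✓; MG at 26.00° ✓; |MG| = 17.70 ✓; ∠(MG, GJ) = 90.00° ✓; |GJ| = 26.40 ✓; ∠GJR = 103.5° ✓; |JR| = 23.70 ✓; ∠(JR, RA) = 90.00° ✓; |RA| = 11.40 ✓; ∠(RA, AN) = 90.00° ✓; |AN| = 10.20 ✓; ∠(AN, NC) = 90.00° ✓; |NC| = 33.60 ✗.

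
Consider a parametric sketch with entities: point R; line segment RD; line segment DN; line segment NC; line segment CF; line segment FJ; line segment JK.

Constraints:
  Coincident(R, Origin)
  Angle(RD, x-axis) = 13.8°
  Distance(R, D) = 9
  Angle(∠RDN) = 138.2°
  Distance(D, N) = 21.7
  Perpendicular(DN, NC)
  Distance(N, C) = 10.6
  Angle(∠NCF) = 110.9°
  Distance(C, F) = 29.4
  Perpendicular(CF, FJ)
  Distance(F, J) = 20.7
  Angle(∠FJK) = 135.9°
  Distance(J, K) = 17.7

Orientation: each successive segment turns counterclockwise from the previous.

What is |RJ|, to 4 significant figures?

7.716

R is at the origin; RD runs at 13.8° with length 9.0, so D = (8.740, 2.147). ∠RDN = 138.2° gives DN at 55.60° from the x-axis; with |DN| = 21.7, N = (21.00, 20.05). DN is perpendicular to NC, so NC runs at 145.6°; with |NC| = 10.6, C = (12.25, 26.04). ∠NCF = 110.9° gives CF at -145.3° from the x-axis; with |CF| = 29.4, F = (-11.92, 9.304). CF is perpendicular to FJ, so FJ runs at -55.30°; with |FJ| = 20.7, J = (-0.1332, -7.715). Then |RJ| = |J − R| = 7.716.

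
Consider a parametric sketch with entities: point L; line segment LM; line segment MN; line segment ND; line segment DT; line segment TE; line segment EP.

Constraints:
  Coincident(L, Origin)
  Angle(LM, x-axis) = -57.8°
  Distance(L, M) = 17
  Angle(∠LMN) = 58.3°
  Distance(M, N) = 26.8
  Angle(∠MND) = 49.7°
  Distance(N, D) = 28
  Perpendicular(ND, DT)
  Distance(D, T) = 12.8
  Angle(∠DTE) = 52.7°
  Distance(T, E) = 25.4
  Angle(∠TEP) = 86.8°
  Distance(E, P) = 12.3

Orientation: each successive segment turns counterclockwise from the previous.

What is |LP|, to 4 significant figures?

17.59

L is at the origin; LM runs at -57.8° with length 17.0, so M = (9.059, -14.39). ∠LMN = 58.3° gives MN at 63.90° from the x-axis; with |MN| = 26.8, N = (20.85, 9.682). ∠MND = 49.7° gives ND at -165.8° from the x-axis; with |ND| = 28.0, D = (-6.295, 2.813). ND ⟂ DT, so DT runs at -75.80°; with |DT| = 12.8, T = (-3.155, -9.596). ∠DTE = 52.7° gives TE at 51.50° from the x-axis; with |TE| = 25.4, E = (12.66, 10.28). ∠TEP = 86.8° gives EP at 144.7° from the x-axis; with |EP| = 12.3, P = (2.618, 17.39). Then |LP| = |P − L| = 17.59.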